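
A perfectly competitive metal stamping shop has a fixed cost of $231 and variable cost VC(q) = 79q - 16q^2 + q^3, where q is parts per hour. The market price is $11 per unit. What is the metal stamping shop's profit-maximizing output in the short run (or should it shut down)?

Shut down

Variable cost is VC = 79q - 16q^2 + q^3, so AVC = VC/q = 79 - 16q + q^2 and MC = dTC/dq = 79 - 32q + 3q^2.
AVC hits its minimum where MC = AVC, at q = 8, giving min AVC = 79 - 16·8 + 8^2 = $15.
With P < min AVC ($11 < $15), every unit sold adds to the loss.
Best response: produce nothing and absorb the $231 fixed cost.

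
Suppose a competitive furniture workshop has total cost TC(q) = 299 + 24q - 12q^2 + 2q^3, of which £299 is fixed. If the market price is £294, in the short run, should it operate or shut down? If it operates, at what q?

Produce at q = 9

From TC, MC = TC'(q) = 24 - 24q + 6q^2 and AVC = VC/q = 24 - 12q + 2q^2.
The AVC parabola has its vertex at q = 12/4 = 3, where AVC = 24 - 12·3 + 2·3^2 = £6.
P = £294 exceeds min AVC = £6, so the firm stays open.
Solving P = MC: -270 - 24q + 6q^2 = 0 ⇒ q = -5 or 9. On the upward-sloping branch, q* = 9.
Check: AVC at q = 9 is £78 ≤ P, so revenue covers variable cost.
Profit = P·q − TC = 294·9 − 1001 = £1645.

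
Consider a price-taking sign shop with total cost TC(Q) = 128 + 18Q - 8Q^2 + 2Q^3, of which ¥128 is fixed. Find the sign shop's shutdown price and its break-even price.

Shutdown price = min AVC. AVC = 18 - 8Q + 2Q^2, with vertex at Q = 2 and minimum ¥10.
ATC = 128/Q + 18 - 8Q + 2Q^2. Setting dATC/dQ = −128/Q^2 − 8 + 4Q = 0 gives Q = 4 (since 4·4^3 − 8·4^2 = 128).
min ATC = 128/4 + 18 − 8·4 + 2·4^2 = ¥50. That is the break-even price.
Between these two prices the firm operates at a loss; above ¥50 it earns a profit.

Shutdown price = ¥10; break-even price = ¥50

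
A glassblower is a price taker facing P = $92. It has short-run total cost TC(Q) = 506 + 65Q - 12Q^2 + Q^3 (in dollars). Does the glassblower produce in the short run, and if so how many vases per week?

Produce at Q = 9

Strip out fixed cost: VC = 65Q - 12Q^2 + Q^3. Then AVC = 65 - 12Q + Q^2 and MC = 65 - 24Q + 3Q^2.
The AVC parabola has its vertex at Q = 12/2 = 6, where AVC = 65 - 12·6 + 6^2 = $29.
Because $92 ≥ $29, revenue can cover variable cost; the firm operates.
P = MC gives -27 - 24Q + 3Q^2 = 0, with roots -1 and 9. Take the larger (rising MC): Q* = 9.
Check: AVC at Q = 9 is $38 ≤ P, so revenue covers variable cost.
Profit = P·Q − TC = 92·9 − 848 = -$20, a loss, but smaller than the $506 fixed cost the firm would lose by shutting down.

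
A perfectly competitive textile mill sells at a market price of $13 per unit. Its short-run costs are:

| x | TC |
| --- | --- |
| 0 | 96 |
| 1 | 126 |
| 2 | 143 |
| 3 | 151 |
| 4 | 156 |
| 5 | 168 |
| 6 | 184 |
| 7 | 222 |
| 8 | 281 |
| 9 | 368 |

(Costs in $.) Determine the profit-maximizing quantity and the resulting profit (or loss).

Profit at each row (π = 13x − TC): x=0: -96; x=1: -113; x=2: -117; x=3: -112; x=4: -104; x=5: -103; x=6: -106; x=7: -131; x=8: -177; x=9: -251.
Profit is highest at x = 0. Equivalently, the lowest AVC in the table is 72/5 ≈ $14.40 at x = 5, and P = $13 falls below it — price never covers variable cost, so the firm shuts down and loses only its fixed cost.

x = 0 (shut down); profit = -$96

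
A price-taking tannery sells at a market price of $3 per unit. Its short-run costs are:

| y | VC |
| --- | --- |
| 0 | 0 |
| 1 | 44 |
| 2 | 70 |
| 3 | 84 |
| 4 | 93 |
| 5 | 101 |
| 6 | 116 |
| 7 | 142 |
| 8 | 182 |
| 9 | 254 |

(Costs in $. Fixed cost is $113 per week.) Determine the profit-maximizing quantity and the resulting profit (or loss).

Profit at each row (π = 3y − TC): y=0: -113; y=1: -154; y=2: -177; y=3: -188; y=4: -194; y=5: -199; y=6: -211; y=7: -234; y=8: -271; y=9: -340.
Profit is highest at y = 0. Equivalently, the lowest AVC in the table is 116/6 ≈ $19.33 at y = 6, and P = $3 falls below it — price never covers variable cost, so the firm shuts down and loses only its fixed cost.

y = 0 (shut down); profit = -$113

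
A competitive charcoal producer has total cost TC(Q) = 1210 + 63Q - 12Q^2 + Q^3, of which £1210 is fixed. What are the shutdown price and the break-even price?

AVC = 63 - 12Q + Q^2; minimized at Q = 6, giving min AVC = £27. That is the shutdown price.
ATC = 1210/Q + 63 - 12Q + Q^2. Setting dATC/dQ = −1210/Q^2 − 12 + 2Q = 0 gives Q = 11 (since 2·11^3 − 12·11^2 = 1210).
min ATC = 1210/11 + 63 − 12·11 + 11^2 = £162. That is the break-even price.
For £27 ≤ P < £162 the firm produces at a loss; below £27 it shuts down.

Shutdown price = £27; break-even price = £162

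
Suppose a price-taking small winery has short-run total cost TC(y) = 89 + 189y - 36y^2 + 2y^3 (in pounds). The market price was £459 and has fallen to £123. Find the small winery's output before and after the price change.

AVC = 189 - 36y + 2y^2, minimized at y = 9 where min AVC = £27. MC = 189 - 72y + 6y^2.
At P = £459 ≥ min AVC, set P = MC on the rising branch: y = 15.
At P = £123 ≥ min AVC, set P = MC: y = 11. The firm stays open but cuts output.

Output falls from 15 to 11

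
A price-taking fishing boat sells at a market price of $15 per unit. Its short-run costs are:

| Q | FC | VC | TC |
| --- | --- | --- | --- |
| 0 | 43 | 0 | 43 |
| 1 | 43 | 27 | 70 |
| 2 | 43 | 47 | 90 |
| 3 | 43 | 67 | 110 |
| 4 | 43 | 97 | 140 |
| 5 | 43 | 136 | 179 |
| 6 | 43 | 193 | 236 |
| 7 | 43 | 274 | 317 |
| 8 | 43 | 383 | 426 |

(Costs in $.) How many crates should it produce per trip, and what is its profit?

Compute π = P·Q − TC at each output: Q=0: -43; Q=1: -55; Q=2: -60; Q=3: -65; Q=4: -80; Q=5: -104; Q=6: -146; Q=7: -212; Q=8: -306.
Profit is highest at Q = 0. Equivalently, the lowest AVC in the table is 67/3 ≈ $22.33 at Q = 3, and P = $15 falls below it — price never covers variable cost, so the firm shuts down and loses only its fixed cost.

Q = 0 (shut down); profit = -$43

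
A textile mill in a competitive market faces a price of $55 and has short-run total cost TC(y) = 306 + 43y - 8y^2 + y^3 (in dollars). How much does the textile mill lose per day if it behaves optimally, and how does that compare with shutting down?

AVC = 43 - 8y + y^2 has its minimum $27 at y = 4; price $55 clears that bar, so the firm operates.
MC = 43 - 16y + 3y^2. Setting P = MC and taking the root on the rising branch gives y* = 6.
TR = 55·6 = 330. TC = 306 + 186 = 492. Profit = 330 − 492 = -$162.
That loss of $162 beats the $306 the firm would lose by shutting down; producing recovers $144 of fixed cost.

Profit = -$162 at y = 6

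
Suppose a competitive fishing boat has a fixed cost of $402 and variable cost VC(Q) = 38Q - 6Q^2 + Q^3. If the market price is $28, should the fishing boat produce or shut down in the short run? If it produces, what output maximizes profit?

Shut down

Strip out fixed cost: VC = 38Q - 6Q^2 + Q^3. Then AVC = 38 - 6Q + Q^2 and MC = 38 - 12Q + 3Q^2.
AVC hits its minimum where MC = AVC, at Q = 3, giving min AVC = 38 - 6·3 + 3^2 = $29.
P = $28 lies below min AVC = $29; no output level covers variable cost.
Shutting down limits the loss to fixed cost, $402.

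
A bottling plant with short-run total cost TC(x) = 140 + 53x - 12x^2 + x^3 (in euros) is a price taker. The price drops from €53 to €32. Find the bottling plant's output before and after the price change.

MC = 53 - 24x + 3x^2; the shutdown threshold is min AVC = €17 (at x = 6).
With P = €53 above the shutdown price, P = MC gives x = 8.
At P = €32 ≥ min AVC, set P = MC: x = 7. The firm stays open but cuts output.

Output falls from 8 to 7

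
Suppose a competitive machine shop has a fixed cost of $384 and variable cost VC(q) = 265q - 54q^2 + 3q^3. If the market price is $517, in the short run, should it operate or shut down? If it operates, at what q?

Produce at q = 14

Variable cost is VC = 265q - 54q^2 + 3q^3, so AVC = VC/q = 265 - 54q + 3q^2 and MC = dTC/dq = 265 - 108q + 9q^2.
AVC is minimized where dAVC/dq = -54 + 6q = 0, at q = 9; min AVC = 265 - 54·9 + 3·9^2 = $22.
Because $517 ≥ $22, revenue can cover variable cost; the firm operates.
P = MC gives -252 - 108q + 9q^2 = 0, with roots -2 and 14. Take the larger (rising MC): q* = 14.
Check: AVC at q = 14 is $97 ≤ P, so revenue covers variable cost.
Profit = P·q − TC = 517·14 − 1742 = $5496.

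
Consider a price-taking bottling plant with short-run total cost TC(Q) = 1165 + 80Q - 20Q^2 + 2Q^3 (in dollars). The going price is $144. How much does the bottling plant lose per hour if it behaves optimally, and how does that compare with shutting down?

Profit = -$397 at Q = 8

AVC = 80 - 20Q + 2Q^2; min AVC = $30 at Q = 5. Since P = $144 ≥ min AVC, the firm produces.
With MC = 80 - 40Q + 6Q^2, P = MC on the upward-sloping part at Q* = 8.
TR = 144·8 = 1152. TC = 1165 + 384 = 1549. Profit = 1152 − 1549 = -$397.
By producing, the firm covers all variable cost plus $768 of fixed cost; shutting down would lose the full $1165.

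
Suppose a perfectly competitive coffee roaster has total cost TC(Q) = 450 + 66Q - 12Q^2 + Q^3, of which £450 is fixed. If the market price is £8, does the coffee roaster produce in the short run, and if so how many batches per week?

Shut down

Variable cost is VC = 66Q - 12Q^2 + Q^3, so AVC = VC/Q = 66 - 12Q + Q^2 and MC = dTC/dQ = 66 - 24Q + 3Q^2.
AVC is minimized where dAVC/dQ = -12 + 2Q = 0, at Q = 6; min AVC = 66 - 12·6 + 6^2 = £30.
Since P = £8 < min AVC = £30, price fails to cover variable cost at any output.
The firm minimizes its loss by shutting down and losing only its fixed cost of £450.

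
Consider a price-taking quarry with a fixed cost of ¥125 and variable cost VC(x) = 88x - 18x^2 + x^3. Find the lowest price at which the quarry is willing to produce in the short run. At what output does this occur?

The shutdown price is the minimum of AVC. VC = 88x - 18x^2 + x^3, so AVC = 88 - 18x + x^2.
At the minimum of AVC, MC = AVC. MC = 88 - 36x + 3x^2; setting MC = AVC gives 2x^2 - 18x = 0, so x = 9. min AVC = 7.
For P < ¥7 the firm produces nothing.

¥7 per unit, at x = 9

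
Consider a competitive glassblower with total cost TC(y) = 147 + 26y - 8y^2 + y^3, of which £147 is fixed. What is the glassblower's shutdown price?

£10 per unit

The firm shuts down when price falls below the minimum of average variable cost. AVC = VC/y = 26 - 8y + y^2.
dAVC/dy = -8 + 2y = 0 gives y = 4. min AVC = 26 - 8·4 + 4^2 = 10.
So the shutdown price is £10.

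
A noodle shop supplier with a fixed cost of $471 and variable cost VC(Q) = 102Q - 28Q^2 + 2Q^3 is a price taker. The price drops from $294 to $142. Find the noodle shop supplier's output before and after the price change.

MC = 102 - 56Q + 6Q^2; the shutdown threshold is min AVC = $4 (at Q = 7).
At P = $294 ≥ min AVC, set P = MC on the rising branch: Q = 12.
At P = $142 ≥ min AVC, set P = MC: Q = 10. The firm stays open but cuts output.

Output falls from 12 to 10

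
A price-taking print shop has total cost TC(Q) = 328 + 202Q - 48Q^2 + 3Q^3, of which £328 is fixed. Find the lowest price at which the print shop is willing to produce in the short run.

Short-run supply begins at min AVC. From VC = 202Q - 48Q^2 + 3Q^3, AVC = 202 - 48Q + 3Q^2.
dAVC/dQ = -48 + 6Q = 0 gives Q = 8. min AVC = 202 - 48·8 + 3·8^2 = 10.
For P < £10 the firm produces nothing.

£10 per unit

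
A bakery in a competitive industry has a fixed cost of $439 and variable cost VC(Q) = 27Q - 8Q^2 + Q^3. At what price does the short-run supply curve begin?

Short-run supply begins at min AVC. From VC = 27Q - 8Q^2 + Q^3, AVC = 27 - 8Q + Q^2.
At the minimum of AVC, MC = AVC. MC = 27 - 16Q + 3Q^2; setting MC = AVC gives 2Q^2 - 8Q = 0, so Q = 4. min AVC = 11.
For P < $11 the firm produces nothing.

$11 per unit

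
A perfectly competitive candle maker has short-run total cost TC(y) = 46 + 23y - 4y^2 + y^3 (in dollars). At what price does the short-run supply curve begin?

The firm shuts down when price falls below the minimum of average variable cost. AVC = VC/y = 23 - 4y + y^2.
dAVC/dy = -4 + 2y = 0 gives y = 2. min AVC = 23 - 4·2 + 2^2 = 19.
For P < $19 the firm produces nothing.

$19 per unit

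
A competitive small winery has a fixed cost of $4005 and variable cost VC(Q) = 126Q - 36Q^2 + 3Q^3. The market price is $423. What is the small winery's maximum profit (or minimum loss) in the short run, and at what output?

Profit = -$375 at Q = 11

AVC = 126 - 36Q + 3Q^2; min AVC = $18 at Q = 6. Since P = $423 ≥ min AVC, the firm produces.
MC = 126 - 72Q + 9Q^2. Setting P = MC and taking the root on the rising branch gives Q* = 11.
TR = 423·11 = 4653. TC = 4005 + 1023 = 5028. Profit = 4653 − 5028 = -$375.
Shutting down would mean losing the fixed cost of $4005, so operating at a loss of $375 is better by $3630.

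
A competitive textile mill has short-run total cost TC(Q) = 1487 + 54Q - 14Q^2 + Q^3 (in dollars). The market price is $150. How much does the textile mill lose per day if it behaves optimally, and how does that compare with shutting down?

Profit = -$47 at Q = 12

AVC = 54 - 14Q + Q^2; min AVC = $5 at Q = 7. Since P = $150 ≥ min AVC, the firm produces.
MC = 54 - 28Q + 3Q^2. Setting P = MC and taking the root on the rising branch gives Q* = 12.
TR = 150·12 = 1800. TC = 1487 + 360 = 1847. Profit = 1800 − 1847 = -$47.
That loss of $47 beats the $1487 the firm would lose by shutting down; producing recovers $1440 of fixed cost.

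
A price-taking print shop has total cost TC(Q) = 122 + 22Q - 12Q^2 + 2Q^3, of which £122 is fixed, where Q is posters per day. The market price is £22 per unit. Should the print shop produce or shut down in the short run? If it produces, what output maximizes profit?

From TC, MC = TC'(Q) = 22 - 24Q + 6Q^2 and AVC = VC/Q = 22 - 12Q + 2Q^2.
AVC is minimized where dAVC/dQ = -12 + 4Q = 0, at Q = 3; min AVC = 22 - 12·3 + 2·3^2 = £4.
Because £22 ≥ £4, revenue can cover variable cost; the firm operates.
Set P = MC: 22 = 22 - 24Q + 6Q^2 → -24Q + 6Q^2 = 0. The roots are Q = 0 and Q = 4; the profit-maximizing output is on the rising part of MC, so Q* = 4.
Check: AVC at Q = 4 is £6 ≤ P, so revenue covers variable cost.
Profit = P·Q − TC = 22·4 − 146 = -£58, a loss, but smaller than the £122 fixed cost the firm would lose by shutting down.

Produce at Q = 4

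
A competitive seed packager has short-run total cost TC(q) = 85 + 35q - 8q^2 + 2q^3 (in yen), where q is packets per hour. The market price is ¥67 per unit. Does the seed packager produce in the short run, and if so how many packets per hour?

Produce at q = 4

Strip out fixed cost: VC = 35q - 8q^2 + 2q^3. Then AVC = 35 - 8q + 2q^2 and MC = 35 - 16q + 6q^2.
AVC is minimized where dAVC/dq = -8 + 4q = 0, at q = 2; min AVC = 35 - 8·2 + 2·2^2 = ¥27.
Because ¥67 ≥ ¥27, revenue can cover variable cost; the firm operates.
Solving P = MC: -32 - 16q + 6q^2 = 0 ⇒ q = -4/3 or 4. On the upward-sloping branch, q* = 4.
Check: AVC at q = 4 is ¥35 ≤ P, so revenue covers variable cost.
Profit = P·q − TC = 67·4 − 225 = ¥43.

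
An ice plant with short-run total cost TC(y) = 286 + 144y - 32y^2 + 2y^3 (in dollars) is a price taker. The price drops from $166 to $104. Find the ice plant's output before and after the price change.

Output falls from 11 to 10

MC = 144 - 64y + 6y^2; the shutdown threshold is min AVC = $16 (at y = 8).
With P = $166 above the shutdown price, P = MC gives y = 11.
At P = $104 ≥ min AVC, set P = MC: y = 10. The firm stays open but cuts output.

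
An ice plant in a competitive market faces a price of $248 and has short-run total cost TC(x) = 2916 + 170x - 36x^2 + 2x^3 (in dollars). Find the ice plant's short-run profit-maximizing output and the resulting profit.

AVC = 170 - 36x + 2x^2; min AVC = $8 at x = 9. Since P = $248 ≥ min AVC, the firm produces.
MC = 170 - 72x + 6x^2. Setting P = MC and taking the root on the rising branch gives x* = 13.
TR = 248·13 = 3224. TC = 2916 + 520 = 3436. Profit = 3224 − 3436 = -$212.
Shutting down would mean losing the fixed cost of $2916, so operating at a loss of $212 is better by $2704.

Profit = -$212 at x = 13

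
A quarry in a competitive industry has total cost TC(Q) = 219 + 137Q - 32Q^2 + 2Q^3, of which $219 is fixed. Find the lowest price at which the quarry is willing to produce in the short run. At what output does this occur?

$9 per unit, at Q = 8

The firm shuts down when price falls below the minimum of average variable cost. AVC = VC/Q = 137 - 32Q + 2Q^2.
At the minimum of AVC, MC = AVC. MC = 137 - 64Q + 6Q^2; setting MC = AVC gives 4Q^2 - 32Q = 0, so Q = 8. min AVC = 9.
So the shutdown price is $9.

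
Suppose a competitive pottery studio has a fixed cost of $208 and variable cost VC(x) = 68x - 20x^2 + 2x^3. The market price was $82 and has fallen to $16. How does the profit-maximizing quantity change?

AVC = 68 - 20x + 2x^2, minimized at x = 5 where min AVC = $18. MC = 68 - 40x + 6x^2.
With P = $82 above the shutdown price, P = MC gives x = 7.
At P = $16 < min AVC = $18, price no longer covers variable cost at any output, so the firm shuts down: x = 0.

Output falls from 7 to 0 (the firm shuts down)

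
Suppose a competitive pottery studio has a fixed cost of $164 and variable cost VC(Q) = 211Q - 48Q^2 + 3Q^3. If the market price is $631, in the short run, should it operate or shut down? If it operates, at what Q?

Produce at Q = 14

Strip out fixed cost: VC = 211Q - 48Q^2 + 3Q^3. Then AVC = 211 - 48Q + 3Q^2 and MC = 211 - 96Q + 9Q^2.
AVC is minimized where dAVC/dQ = -48 + 6Q = 0, at Q = 8; min AVC = 211 - 48·8 + 3·8^2 = $19.
Since P = $631 ≥ min AVC = $19, price covers variable cost and the firm should produce.
Solving P = MC: -420 - 96Q + 9Q^2 = 0 ⇒ Q = -10/3 or 14. On the upward-sloping branch, Q* = 14.
Check: AVC at Q = 14 is $127 ≤ P, so revenue covers variable cost.
Profit = P·Q − TC = 631·14 − 1942 = $6892.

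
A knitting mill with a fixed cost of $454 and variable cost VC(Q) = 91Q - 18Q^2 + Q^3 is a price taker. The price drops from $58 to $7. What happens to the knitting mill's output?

Output falls from 11 to 0 (the firm shuts down)

MC = 91 - 36Q + 3Q^2; the shutdown threshold is min AVC = $10 (at Q = 9).
With P = $58 above the shutdown price, P = MC gives Q = 11.
At P = $7 < min AVC = $10, price no longer covers variable cost at any output, so the firm shuts down: Q = 0.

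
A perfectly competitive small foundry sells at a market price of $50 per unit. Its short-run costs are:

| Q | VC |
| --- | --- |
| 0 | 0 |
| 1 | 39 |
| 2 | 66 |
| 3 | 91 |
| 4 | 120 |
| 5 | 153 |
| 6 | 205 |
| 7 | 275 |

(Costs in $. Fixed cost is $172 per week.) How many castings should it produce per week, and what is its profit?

Profit at each row (π = 50Q − TC): Q=0: -172; Q=1: -161; Q=2: -138; Q=3: -113; Q=4: -92; Q=5: -75; Q=6: -77; Q=7: -97.
Profit is maximized at Q = 5. AVC there is 153/5 = $30.60 ≤ P, so producing beats shutting down (which would give -$172).

Q = 5; profit = -$75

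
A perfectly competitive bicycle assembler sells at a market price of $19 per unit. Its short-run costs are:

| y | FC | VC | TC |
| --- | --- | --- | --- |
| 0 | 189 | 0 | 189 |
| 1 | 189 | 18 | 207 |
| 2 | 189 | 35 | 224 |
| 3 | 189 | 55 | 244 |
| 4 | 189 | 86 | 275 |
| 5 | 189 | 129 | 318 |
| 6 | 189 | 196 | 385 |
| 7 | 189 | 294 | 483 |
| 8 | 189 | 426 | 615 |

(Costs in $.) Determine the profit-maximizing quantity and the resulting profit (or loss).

y = 2; profit = -$186

Compute π = P·y − TC at each output: y=0: -189; y=1: -188; y=2: -186; y=3: -187; y=4: -199; y=5: -223; y=6: -271; y=7: -350; y=8: -463.
Profit is maximized at y = 2. AVC there is 35/2 = $17.50 ≤ P, so producing beats shutting down (which would give -$189).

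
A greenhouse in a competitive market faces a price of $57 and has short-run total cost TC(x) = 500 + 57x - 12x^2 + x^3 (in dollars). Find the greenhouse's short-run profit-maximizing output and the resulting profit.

AVC = 57 - 12x + x^2; min AVC = $21 at x = 6. Since P = $57 ≥ min AVC, the firm produces.
With MC = 57 - 24x + 3x^2, P = MC on the upward-sloping part at x* = 8.
TR = 57·8 = 456. TC = 500 + 200 = 700. Profit = 456 − 700 = -$244.
By producing, the firm covers all variable cost plus $256 of fixed cost; shutting down would lose the full $500.

Profit = -$244 at x = 8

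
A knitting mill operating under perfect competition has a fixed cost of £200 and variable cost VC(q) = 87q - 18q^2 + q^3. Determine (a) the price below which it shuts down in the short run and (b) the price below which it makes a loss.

Shutdown price = min AVC. AVC = 87 - 18q + q^2, with vertex at q = 9 and minimum £6.
ATC = 200/q + 87 - 18q + q^2. Setting dATC/dq = −200/q^2 − 18 + 2q = 0 gives q = 10 (since 2·10^3 − 18·10^2 = 200).
min ATC = 200/10 + 87 − 18·10 + 10^2 = £27. That is the break-even price.
Between these two prices the firm operates at a loss; above £27 it earns a profit.

Shutdown price = £6; break-even price = £27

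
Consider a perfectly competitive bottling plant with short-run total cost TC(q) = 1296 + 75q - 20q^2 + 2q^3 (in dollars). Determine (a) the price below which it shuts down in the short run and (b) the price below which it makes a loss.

Shutdown price = min AVC. AVC = 75 - 20q + 2q^2, with vertex at q = 5 and minimum $25.
ATC = 1296/q + 75 - 20q + 2q^2. Setting dATC/dq = −1296/q^2 − 20 + 4q = 0 gives q = 9 (since 4·9^3 − 20·9^2 = 1296).
min ATC = 1296/9 + 75 − 20·9 + 2·9^2 = $201. That is the break-even price.
For $25 ≤ P < $201 the firm produces at a loss; below $25 it shuts down.

Shutdown price = $25; break-even price = $201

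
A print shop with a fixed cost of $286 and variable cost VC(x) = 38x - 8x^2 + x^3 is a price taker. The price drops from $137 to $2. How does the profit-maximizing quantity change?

Output falls from 9 to 0 (the firm shuts down)

MC = 38 - 16x + 3x^2; the shutdown threshold is min AVC = $22 (at x = 4).
At P = $137 ≥ min AVC, set P = MC on the rising branch: x = 9.
At P = $2 < min AVC = $22, price no longer covers variable cost at any output, so the firm shuts down: x = 0.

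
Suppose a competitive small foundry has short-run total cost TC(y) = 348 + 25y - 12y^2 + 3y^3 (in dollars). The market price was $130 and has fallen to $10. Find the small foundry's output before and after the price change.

Output falls from 5 to 0 (the firm shuts down)

MC = 25 - 24y + 9y^2; the shutdown threshold is min AVC = $13 (at y = 2).
With P = $130 above the shutdown price, P = MC gives y = 5.
At P = $10 < min AVC = $13, price no longer covers variable cost at any output, so the firm shuts down: y = 0.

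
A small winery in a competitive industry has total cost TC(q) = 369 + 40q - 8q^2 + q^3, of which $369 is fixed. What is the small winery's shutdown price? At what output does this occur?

Short-run supply begins at min AVC. From VC = 40q - 8q^2 + q^3, AVC = 40 - 8q + q^2.
At the minimum of AVC, MC = AVC. MC = 40 - 16q + 3q^2; setting MC = AVC gives 2q^2 - 8q = 0, so q = 4. min AVC = 24.
So the shutdown price is $24.

$24 per unit, at q = 4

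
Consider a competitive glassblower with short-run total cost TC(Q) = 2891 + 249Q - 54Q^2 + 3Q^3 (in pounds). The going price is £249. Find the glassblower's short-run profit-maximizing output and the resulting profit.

AVC = 249 - 54Q + 3Q^2; min AVC = £6 at Q = 9. Since P = £249 ≥ min AVC, the firm produces.
MC = 249 - 108Q + 9Q^2. Setting P = MC and taking the root on the rising branch gives Q* = 12.
TR = 249·12 = 2988. TC = 2891 + 396 = 3287. Profit = 2988 − 3287 = -£299.
That loss of £299 beats the £2891 the firm would lose by shutting down; producing recovers £2592 of fixed cost.

Profit = -£299 at Q = 12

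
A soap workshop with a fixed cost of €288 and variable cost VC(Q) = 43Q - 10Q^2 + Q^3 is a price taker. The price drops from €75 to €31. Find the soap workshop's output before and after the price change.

Output falls from 8 to 6

AVC = 43 - 10Q + Q^2, minimized at Q = 5 where min AVC = €18. MC = 43 - 20Q + 3Q^2.
With P = €75 above the shutdown price, P = MC gives Q = 8.
At P = €31 ≥ min AVC, set P = MC: Q = 6. The firm stays open but cuts output.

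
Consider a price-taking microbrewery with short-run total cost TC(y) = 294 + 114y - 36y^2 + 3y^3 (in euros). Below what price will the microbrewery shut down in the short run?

€6 per unit

Short-run supply begins at min AVC. From VC = 114y - 36y^2 + 3y^3, AVC = 114 - 36y + 3y^2.
dAVC/dy = -36 + 6y = 0 gives y = 6. min AVC = 114 - 36·6 + 3·6^2 = 6.
The firm shuts down for any P below €6.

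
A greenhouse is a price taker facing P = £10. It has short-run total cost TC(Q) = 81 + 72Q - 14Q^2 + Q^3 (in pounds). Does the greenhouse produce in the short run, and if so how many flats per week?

Shut down

Strip out fixed cost: VC = 72Q - 14Q^2 + Q^3. Then AVC = 72 - 14Q + Q^2 and MC = 72 - 28Q + 3Q^2.
AVC is minimized where dAVC/dQ = -14 + 2Q = 0, at Q = 7; min AVC = 72 - 14·7 + 7^2 = £23.
With P < min AVC (£10 < £23), every unit sold adds to the loss.
Shutting down limits the loss to fixed cost, £81.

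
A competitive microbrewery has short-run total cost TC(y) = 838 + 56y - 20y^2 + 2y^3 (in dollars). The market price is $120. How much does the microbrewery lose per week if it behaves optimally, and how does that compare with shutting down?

AVC = 56 - 20y + 2y^2; min AVC = $6 at y = 5. Since P = $120 ≥ min AVC, the firm produces.
With MC = 56 - 40y + 6y^2, P = MC on the upward-sloping part at y* = 8.
TR = 120·8 = 960. TC = 838 + 192 = 1030. Profit = 960 − 1030 = -$70.
By producing, the firm covers all variable cost plus $768 of fixed cost; shutting down would lose the full $838.

Profit = -$70 at y = 8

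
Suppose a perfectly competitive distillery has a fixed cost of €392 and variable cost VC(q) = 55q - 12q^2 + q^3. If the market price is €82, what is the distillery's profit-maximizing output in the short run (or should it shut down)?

Produce at q = 9

Strip out fixed cost: VC = 55q - 12q^2 + q^3. Then AVC = 55 - 12q + q^2 and MC = 55 - 24q + 3q^2.
The AVC parabola has its vertex at q = 12/2 = 6, where AVC = 55 - 12·6 + 6^2 = €19.
P = €82 exceeds min AVC = €19, so the firm stays open.
P = MC gives -27 - 24q + 3q^2 = 0, with roots -1 and 9. Take the larger (rising MC): q* = 9.
Check: AVC at q = 9 is €28 ≤ P, so revenue covers variable cost.
Profit = P·q − TC = 82·9 − 644 = €94.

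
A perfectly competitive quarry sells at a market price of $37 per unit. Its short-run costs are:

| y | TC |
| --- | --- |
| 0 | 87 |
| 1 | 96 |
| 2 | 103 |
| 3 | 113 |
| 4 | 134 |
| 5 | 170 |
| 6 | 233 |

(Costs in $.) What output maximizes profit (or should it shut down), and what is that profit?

Profit at each row (π = 37y − TC): y=0: -87; y=1: -59; y=2: -29; y=3: -2; y=4: 14; y=5: 15; y=6: -11.
Profit is maximized at y = 5. AVC there is 83/5 = $16.60 ≤ P, so producing beats shutting down (which would give -$87).

y = 5; profit = $15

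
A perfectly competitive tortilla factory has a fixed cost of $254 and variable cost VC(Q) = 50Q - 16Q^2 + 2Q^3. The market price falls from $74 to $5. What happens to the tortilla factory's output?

Output falls from 6 to 0 (the firm shuts down)

AVC = 50 - 16Q + 2Q^2, minimized at Q = 4 where min AVC = $18. MC = 50 - 32Q + 6Q^2.
With P = $74 above the shutdown price, P = MC gives Q = 6.
At P = $5 < min AVC = $18, price no longer covers variable cost at any output, so the firm shuts down: Q = 0.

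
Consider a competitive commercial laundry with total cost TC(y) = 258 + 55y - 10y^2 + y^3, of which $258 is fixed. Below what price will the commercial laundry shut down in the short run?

The firm shuts down when price falls below the minimum of average variable cost. AVC = VC/y = 55 - 10y + y^2.
At the minimum of AVC, MC = AVC. MC = 55 - 20y + 3y^2; setting MC = AVC gives 2y^2 - 10y = 0, so y = 5. min AVC = 30.
The firm shuts down for any P below $30.

$30 per unit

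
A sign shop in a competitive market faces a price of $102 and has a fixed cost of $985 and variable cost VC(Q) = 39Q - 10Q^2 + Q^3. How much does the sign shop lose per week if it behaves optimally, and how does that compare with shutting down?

Profit = -$337 at Q = 9

AVC = 39 - 10Q + Q^2 has its minimum $14 at Q = 5; price $102 clears that bar, so the firm operates.
With MC = 39 - 20Q + 3Q^2, P = MC on the upward-sloping part at Q* = 9.
TR = 102·9 = 918. TC = 985 + 270 = 1255. Profit = 918 − 1255 = -$337.
Shutting down would mean losing the fixed cost of $985, so operating at a loss of $337 is better by $648.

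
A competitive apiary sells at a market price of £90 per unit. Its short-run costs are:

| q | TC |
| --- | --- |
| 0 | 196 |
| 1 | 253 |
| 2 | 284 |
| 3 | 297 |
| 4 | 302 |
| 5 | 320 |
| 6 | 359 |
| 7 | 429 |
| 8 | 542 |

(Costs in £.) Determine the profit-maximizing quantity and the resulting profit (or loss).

q = 7; profit = £201

Compute π = P·q − TC at each output: q=0: -196; q=1: -163; q=2: -104; q=3: -27; q=4: 58; q=5: 130; q=6: 181; q=7: 201; q=8: 178.
Profit is maximized at q = 7. AVC there is 233/7 = £33.29 ≤ P, so producing beats shutting down (which would give -£196).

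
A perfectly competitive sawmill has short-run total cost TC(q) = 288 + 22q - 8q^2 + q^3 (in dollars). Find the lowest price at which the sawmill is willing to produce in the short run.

The firm shuts down when price falls below the minimum of average variable cost. AVC = VC/q = 22 - 8q + q^2.
At the minimum of AVC, MC = AVC. MC = 22 - 16q + 3q^2; setting MC = AVC gives 2q^2 - 8q = 0, so q = 4. min AVC = 6.
The firm shuts down for any P below $6.

$6 per unit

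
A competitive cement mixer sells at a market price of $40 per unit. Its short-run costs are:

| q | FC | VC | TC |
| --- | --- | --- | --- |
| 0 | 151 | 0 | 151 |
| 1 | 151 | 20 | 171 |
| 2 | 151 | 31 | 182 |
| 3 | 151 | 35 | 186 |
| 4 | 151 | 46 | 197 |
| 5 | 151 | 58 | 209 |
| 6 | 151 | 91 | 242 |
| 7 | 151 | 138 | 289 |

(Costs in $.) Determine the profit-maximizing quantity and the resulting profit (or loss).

Compute π = P·q − TC at each output: q=0: -151; q=1: -131; q=2: -102; q=3: -66; q=4: -37; q=5: -9; q=6: -2; q=7: -9.
Profit is maximized at q = 6. AVC there is 91/6 = $15.17 ≤ P, so producing beats shutting down (which would give -$151).

q = 6; profit = -$2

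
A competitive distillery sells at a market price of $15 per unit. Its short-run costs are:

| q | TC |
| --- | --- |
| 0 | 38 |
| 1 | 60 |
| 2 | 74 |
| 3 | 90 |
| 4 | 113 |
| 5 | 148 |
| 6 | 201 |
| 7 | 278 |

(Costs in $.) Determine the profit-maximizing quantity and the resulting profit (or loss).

Compute π = P·q − TC at each output: q=0: -38; q=1: -45; q=2: -44; q=3: -45; q=4: -53; q=5: -73; q=6: -111; q=7: -173.
Profit is highest at q = 0. Equivalently, the lowest AVC in the table is 52/3 ≈ $17.33 at q = 3, and P = $15 falls below it — price never covers variable cost, so the firm shuts down and loses only its fixed cost.

q = 0 (shut down); profit = -$38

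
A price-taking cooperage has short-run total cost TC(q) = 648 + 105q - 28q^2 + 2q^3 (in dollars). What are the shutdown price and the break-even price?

Shutdown price = $7; break-even price = $87

AVC = 105 - 28q + 2q^2; minimized at q = 7, giving min AVC = $7. That is the shutdown price.
ATC = 648/q + 105 - 28q + 2q^2. Setting dATC/dq = −648/q^2 − 28 + 4q = 0 gives q = 9 (since 4·9^3 − 28·9^2 = 648).
min ATC = 648/9 + 105 − 28·9 + 2·9^2 = $87. That is the break-even price.
For $7 ≤ P < $87 the firm produces at a loss; below $7 it shuts down.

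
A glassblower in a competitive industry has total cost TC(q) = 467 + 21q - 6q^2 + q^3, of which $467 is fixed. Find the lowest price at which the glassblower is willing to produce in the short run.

The firm shuts down when price falls below the minimum of average variable cost. AVC = VC/q = 21 - 6q + q^2.
dAVC/dq = -6 + 2q = 0 gives q = 3. min AVC = 21 - 6·3 + 3^2 = 12.
So the shutdown price is $12.

$12 per unit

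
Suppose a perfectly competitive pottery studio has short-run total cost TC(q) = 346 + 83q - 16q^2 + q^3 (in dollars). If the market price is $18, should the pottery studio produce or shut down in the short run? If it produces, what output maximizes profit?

Shut down

Strip out fixed cost: VC = 83q - 16q^2 + q^3. Then AVC = 83 - 16q + q^2 and MC = 83 - 32q + 3q^2.
AVC is minimized where dAVC/dq = -16 + 2q = 0, at q = 8; min AVC = 83 - 16·8 + 8^2 = $19.
P = $18 lies below min AVC = $19; no output level covers variable cost.
Shutting down limits the loss to fixed cost, $346.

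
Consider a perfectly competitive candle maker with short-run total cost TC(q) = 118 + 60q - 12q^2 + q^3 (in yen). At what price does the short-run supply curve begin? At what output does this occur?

¥24 per unit, at q = 6

The shutdown price is the minimum of AVC. VC = 60q - 12q^2 + q^3, so AVC = 60 - 12q + q^2.
At the minimum of AVC, MC = AVC. MC = 60 - 24q + 3q^2; setting MC = AVC gives 2q^2 - 12q = 0, so q = 6. min AVC = 24.
The firm shuts down for any P below ¥24.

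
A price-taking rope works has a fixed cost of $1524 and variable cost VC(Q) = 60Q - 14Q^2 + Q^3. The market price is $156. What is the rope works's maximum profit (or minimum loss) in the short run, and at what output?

Profit = -$84 at Q = 12

AVC = 60 - 14Q + Q^2 has its minimum $11 at Q = 7; price $156 clears that bar, so the firm operates.
MC = 60 - 28Q + 3Q^2. Setting P = MC and taking the root on the rising branch gives Q* = 12.
TR = 156·12 = 1872. TC = 1524 + 432 = 1956. Profit = 1872 − 1956 = -$84.
By producing, the firm covers all variable cost plus $1440 of fixed cost; shutting down would lose the full $1524.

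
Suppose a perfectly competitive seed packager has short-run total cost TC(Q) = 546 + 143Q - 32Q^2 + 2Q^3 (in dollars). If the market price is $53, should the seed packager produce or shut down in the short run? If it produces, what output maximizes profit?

Strip out fixed cost: VC = 143Q - 32Q^2 + 2Q^3. Then AVC = 143 - 32Q + 2Q^2 and MC = 143 - 64Q + 6Q^2.
The AVC parabola has its vertex at Q = 32/4 = 8, where AVC = 143 - 32·8 + 2·8^2 = $15.
Because $53 ≥ $15, revenue can cover variable cost; the firm operates.
Set P = MC: 53 = 143 - 64Q + 6Q^2 → 90 - 64Q + 6Q^2 = 0. The roots are Q = 5/3 and Q = 9; the profit-maximizing output is on the rising part of MC, so Q* = 9.
Check: AVC at Q = 9 is $17 ≤ P, so revenue covers variable cost.
Profit = P·Q − TC = 53·9 − 699 = -$222, a loss, but smaller than the $546 fixed cost the firm would lose by shutting down.

Produce at Q = 9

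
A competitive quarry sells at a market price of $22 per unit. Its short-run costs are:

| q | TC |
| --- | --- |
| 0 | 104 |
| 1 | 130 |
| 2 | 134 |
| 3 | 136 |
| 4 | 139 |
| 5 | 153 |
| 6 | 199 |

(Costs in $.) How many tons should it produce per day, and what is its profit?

q = 5; profit = -$43

Tabulate TR − TC: q=0: -104; q=1: -108; q=2: -90; q=3: -70; q=4: -51; q=5: -43; q=6: -67.
Profit is maximized at q = 5. AVC there is 49/5 = $9.80 ≤ P, so producing beats shutting down (which would give -$104).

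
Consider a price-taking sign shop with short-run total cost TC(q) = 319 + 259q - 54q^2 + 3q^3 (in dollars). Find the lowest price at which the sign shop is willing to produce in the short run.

$16 per unit

The shutdown price is the minimum of AVC. VC = 259q - 54q^2 + 3q^3, so AVC = 259 - 54q + 3q^2.
dAVC/dq = -54 + 6q = 0 gives q = 9. min AVC = 259 - 54·9 + 3·9^2 = 16.
For P < $16 the firm produces nothing.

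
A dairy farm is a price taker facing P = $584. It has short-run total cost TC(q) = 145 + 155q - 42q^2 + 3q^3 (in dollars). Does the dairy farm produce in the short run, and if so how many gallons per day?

Variable cost is VC = 155q - 42q^2 + 3q^3, so AVC = VC/q = 155 - 42q + 3q^2 and MC = dTC/dq = 155 - 84q + 9q^2.
The AVC parabola has its vertex at q = 42/6 = 7, where AVC = 155 - 42·7 + 3·7^2 = $8.
P = $584 exceeds min AVC = $8, so the firm stays open.
Solving P = MC: -429 - 84q + 9q^2 = 0 ⇒ q = -11/3 or 13. On the upward-sloping branch, q* = 13.
Check: AVC at q = 13 is $116 ≤ P, so revenue covers variable cost.
Profit = P·q − TC = 584·13 − 1653 = $5939.

Produce at q = 13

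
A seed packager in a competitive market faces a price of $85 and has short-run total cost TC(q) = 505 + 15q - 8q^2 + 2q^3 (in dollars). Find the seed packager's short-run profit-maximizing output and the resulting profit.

Profit = -$205 at q = 5

AVC = 15 - 8q + 2q^2; min AVC = $7 at q = 2. Since P = $85 ≥ min AVC, the firm produces.
MC = 15 - 16q + 6q^2. Setting P = MC and taking the root on the rising branch gives q* = 5.
TR = 85·5 = 425. TC = 505 + 125 = 630. Profit = 425 − 630 = -$205.
Shutting down would mean losing the fixed cost of $505, so operating at a loss of $205 is better by $300.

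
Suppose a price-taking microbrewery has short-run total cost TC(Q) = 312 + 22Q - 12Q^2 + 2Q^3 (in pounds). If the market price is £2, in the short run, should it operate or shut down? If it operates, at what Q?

Shut down

Strip out fixed cost: VC = 22Q - 12Q^2 + 2Q^3. Then AVC = 22 - 12Q + 2Q^2 and MC = 22 - 24Q + 6Q^2.
The AVC parabola has its vertex at Q = 12/4 = 3, where AVC = 22 - 12·3 + 2·3^2 = £4.
P = £2 lies below min AVC = £4; no output level covers variable cost.
Shutting down limits the loss to fixed cost, £312.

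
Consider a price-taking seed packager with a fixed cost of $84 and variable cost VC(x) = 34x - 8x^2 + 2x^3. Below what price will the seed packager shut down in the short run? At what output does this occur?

The firm shuts down when price falls below the minimum of average variable cost. AVC = VC/x = 34 - 8x + 2x^2.
dAVC/dx = -8 + 4x = 0 gives x = 2. min AVC = 34 - 8·2 + 2·2^2 = 26.
The firm shuts down for any P below $26.

$26 per unit, at x = 2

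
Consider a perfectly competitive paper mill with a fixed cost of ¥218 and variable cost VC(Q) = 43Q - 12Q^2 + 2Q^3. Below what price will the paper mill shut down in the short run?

¥25 per unit

The firm shuts down when price falls below the minimum of average variable cost. AVC = VC/Q = 43 - 12Q + 2Q^2.
At the minimum of AVC, MC = AVC. MC = 43 - 24Q + 6Q^2; setting MC = AVC gives 4Q^2 - 12Q = 0, so Q = 3. min AVC = 25.
So the shutdown price is ¥25.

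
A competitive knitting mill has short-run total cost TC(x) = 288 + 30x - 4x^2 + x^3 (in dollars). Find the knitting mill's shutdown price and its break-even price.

Shutdown price = $26; break-even price = $90

Shutdown price = min AVC. AVC = 30 - 4x + x^2, with vertex at x = 2 and minimum $26.
ATC = 288/x + 30 - 4x + x^2. Setting dATC/dx = −288/x^2 − 4 + 2x = 0 gives x = 6 (since 2·6^3 − 4·6^2 = 288).
min ATC = 288/6 + 30 − 4·6 + 6^2 = $90. That is the break-even price.
For $26 ≤ P < $90 the firm produces at a loss; below $26 it shuts down.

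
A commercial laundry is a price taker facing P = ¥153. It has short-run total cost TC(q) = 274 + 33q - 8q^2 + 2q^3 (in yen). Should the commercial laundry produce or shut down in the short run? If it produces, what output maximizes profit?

Produce at q = 6

Strip out fixed cost: VC = 33q - 8q^2 + 2q^3. Then AVC = 33 - 8q + 2q^2 and MC = 33 - 16q + 6q^2.
The AVC parabola has its vertex at q = 8/4 = 2, where AVC = 33 - 8·2 + 2·2^2 = ¥25.
Since P = ¥153 ≥ min AVC = ¥25, price covers variable cost and the firm should produce.
Solving P = MC: -120 - 16q + 6q^2 = 0 ⇒ q = -10/3 or 6. On the upward-sloping branch, q* = 6.
Check: AVC at q = 6 is ¥57 ≤ P, so revenue covers variable cost.
Profit = P·q − TC = 153·6 − 616 = ¥302.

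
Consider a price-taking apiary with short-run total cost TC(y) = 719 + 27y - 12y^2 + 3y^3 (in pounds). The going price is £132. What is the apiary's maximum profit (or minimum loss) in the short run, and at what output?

AVC = 27 - 12y + 3y^2; min AVC = £15 at y = 2. Since P = £132 ≥ min AVC, the firm produces.
With MC = 27 - 24y + 9y^2, P = MC on the upward-sloping part at y* = 5.
TR = 132·5 = 660. TC = 719 + 210 = 929. Profit = 660 − 929 = -£269.
By producing, the firm covers all variable cost plus £450 of fixed cost; shutting down would lose the full £719.

Profit = -£269 at y = 5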